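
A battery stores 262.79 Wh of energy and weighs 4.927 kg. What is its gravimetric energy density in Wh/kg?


Specific energy = 262.79 Wh / 4.927 kg = 53.34 Wh/kg

53.34 Wh/kg


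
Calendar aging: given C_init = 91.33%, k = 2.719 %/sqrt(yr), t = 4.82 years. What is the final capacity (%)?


Step 1: sqrt(4.82 yr) = 2.1954
Step 2: drop = 2.719 * 2.1954 = 5.9693
Step 3: C_final = 91.33 - 5.9693 = 85.36%

85.36%


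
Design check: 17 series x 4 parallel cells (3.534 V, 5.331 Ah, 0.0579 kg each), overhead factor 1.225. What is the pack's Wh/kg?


Step 1: V_pack = 17 * 3.534 = 60.078 V
Step 2: C_pack = 4 * 5.331 = 21.324 Ah
Step 3: E_pack = V_pack * C_pack = 60.078 * 21.324 = 1281.1 Wh
Step 4: m_pack = 17 * 4 * 0.0579 * 1.225 = 4.8231 kg
Step 5: ED = E_pack / m_pack = 1281.1 / 4.8231 = 265.6 Wh/kg

265.6 Wh/kg


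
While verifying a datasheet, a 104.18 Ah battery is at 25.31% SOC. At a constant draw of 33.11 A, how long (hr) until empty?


Step 1: remaining = SOC/100 * C_total = 25.31/100 * 104.18 = 26.368 Ah
Step 2: t = remaining / I = 26.368 / 33.11 = 0.7964 hr

0.7964 hr


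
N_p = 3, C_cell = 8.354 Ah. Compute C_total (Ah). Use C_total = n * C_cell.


Parallel capacities add: 3 * 8.354 Ah = 25.062 Ah

25.062 Ah


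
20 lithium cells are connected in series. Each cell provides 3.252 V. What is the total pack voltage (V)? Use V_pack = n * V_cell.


Series voltages add: 20 * 3.252 V = 65.04 V

65.04 V


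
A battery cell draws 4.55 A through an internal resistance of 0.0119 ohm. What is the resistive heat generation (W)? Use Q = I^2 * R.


Q = I^2 * R = 4.55^2 * 0.0119 = 0.2464 W

0.2464 W


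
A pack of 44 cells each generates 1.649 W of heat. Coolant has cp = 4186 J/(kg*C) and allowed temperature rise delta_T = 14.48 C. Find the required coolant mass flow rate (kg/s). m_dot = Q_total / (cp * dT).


Q_total = 44 * 1.649 = 72.556 W
m_dot = Q_total / (cp * dT) = 72.556 / (4186 * 14.48) = 0.001197 kg/s

0.001197 kg/s


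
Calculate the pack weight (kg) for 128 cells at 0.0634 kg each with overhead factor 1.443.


Cell mass sum = 128 * 0.0634 = 8.1152 kg
With overhead 1.443: m_pack = 8.1152 * 1.443 = 11.71 kg

11.71 kg


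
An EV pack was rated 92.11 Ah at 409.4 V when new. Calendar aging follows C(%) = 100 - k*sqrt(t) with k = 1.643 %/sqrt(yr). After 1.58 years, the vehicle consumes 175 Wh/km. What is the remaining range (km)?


Step 1: capacity retention = 100 - 1.643 * sqrt(1.58) = 100 - 1.643 * 1.257 = 97.935%
Step 2: C_now = 92.11 * 97.935/100 = 90.208 Ah
Step 3: E_pack = V * C_now = 409.4 * 90.208 = 36931 Wh
Step 4: range = E_pack / consumption = 36931 / 175 = 211.0 km

211.0 km


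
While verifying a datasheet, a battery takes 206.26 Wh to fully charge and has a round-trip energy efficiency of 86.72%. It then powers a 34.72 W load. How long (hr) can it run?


Step 1: E_discharge = eta/100 * E_charge = 86.72/100 * 206.26 = 178.87 Wh
Step 2: t = E_discharge / P = 178.87 / 34.72 = 5.152 hr

5.152 hr


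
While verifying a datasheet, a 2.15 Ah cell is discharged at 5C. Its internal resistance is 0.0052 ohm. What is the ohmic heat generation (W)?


Step 1: I = C_rate * capacity = 5 * 2.15 = 10.75 A
Step 2: Q = I^2 * R = 10.75^2 * 0.0052 = 115.56 * 0.0052 = 0.6009 W

0.6009 W


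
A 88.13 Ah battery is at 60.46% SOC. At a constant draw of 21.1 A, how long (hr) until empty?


Step 1: remaining = SOC/100 * C_total = 60.46/100 * 88.13 = 53.283 Ah
Step 2: t = remaining / I = 53.283 / 21.1 = 2.525 hr

2.525 hr


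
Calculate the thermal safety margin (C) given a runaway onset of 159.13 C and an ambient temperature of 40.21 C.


margin = T_onset - T_ambient = 159.13 - 40.21 = 118.92 C

118.92 C


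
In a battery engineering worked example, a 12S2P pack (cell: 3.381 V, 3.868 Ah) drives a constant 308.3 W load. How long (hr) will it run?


Step 1: E_pack = Ns * V_cell * Np * C_cell = 12 * 3.381 * 2 * 3.868 = 313.86 Wh
Step 2: t = E_pack / P = 313.86 / 308.3 = 1.018 hr

1.018 hr


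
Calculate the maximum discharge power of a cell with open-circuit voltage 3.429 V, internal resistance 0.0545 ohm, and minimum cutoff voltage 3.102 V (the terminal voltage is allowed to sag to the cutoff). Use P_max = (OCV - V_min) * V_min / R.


dV = OCV - V_min = 0.327 V (so I_max = dV / R)
P_max = dV * V_min / R = 0.327 * 3.102 / 0.0545 = 18.61 W

18.61 W


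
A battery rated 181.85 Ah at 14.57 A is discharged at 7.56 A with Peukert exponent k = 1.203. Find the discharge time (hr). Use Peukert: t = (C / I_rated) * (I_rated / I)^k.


t_rated = C / I_rated = 181.85 / 14.57 = 12.481 hr
(I_rated/I)^k = (1.9272)^1.203 = 2.2017
t = t_rated * (I_rated/I)^k = 12.481 * 2.2017 = 27.48 hr

27.48 hr


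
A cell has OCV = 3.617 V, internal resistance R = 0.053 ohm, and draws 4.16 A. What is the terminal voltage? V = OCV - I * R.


V = OCV - I*R = 3.617 - 4.16 * 0.053 = 3.397 V

3.397 V


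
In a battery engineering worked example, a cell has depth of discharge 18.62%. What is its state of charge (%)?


SOC = 100 - DOD = 100 - 18.62 = 81.38%

81.38%


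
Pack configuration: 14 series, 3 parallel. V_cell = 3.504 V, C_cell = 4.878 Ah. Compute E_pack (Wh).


E = Ns * Vcell * Np * Ccell = 14 * 3.504 * 3 * 4.878 = 717.9 Wh

717.9 Wh


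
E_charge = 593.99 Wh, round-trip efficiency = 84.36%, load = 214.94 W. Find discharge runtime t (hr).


Step 1: E_discharge = eta/100 * E_charge = 84.36/100 * 593.99 = 501.09 Wh
Step 2: t = E_discharge / P = 501.09 / 214.94 = 2.331 hr

2.331 hr


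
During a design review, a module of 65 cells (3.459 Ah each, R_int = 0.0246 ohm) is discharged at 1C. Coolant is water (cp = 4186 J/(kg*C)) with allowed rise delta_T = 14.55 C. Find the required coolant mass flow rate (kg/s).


Step 1: I = 1 * 3.459 = 3.459 A
Step 2: Q_cell = I^2 * R = 3.459^2 * 0.0246 = 0.29433 W
Step 3: Q_total = 65 * 0.29433 = 19.131 W
Step 4: m_dot = Q_total / (cp * dT) = 19.131 / (4186 * 14.55) = 3.141e-04 kg/s

3.141e-04 kg/s


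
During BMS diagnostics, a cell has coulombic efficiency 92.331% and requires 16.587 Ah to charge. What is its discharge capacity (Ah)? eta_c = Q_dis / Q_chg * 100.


Q_dis = eta/100 * Q_chg = 92.331/100 * 16.587 = 15.31 Ah

15.31 Ah


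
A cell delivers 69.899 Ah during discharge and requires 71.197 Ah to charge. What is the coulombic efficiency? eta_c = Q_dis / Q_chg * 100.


Coulombic efficiency = 69.899/71.197 * 100% = 98.18%

98.18%


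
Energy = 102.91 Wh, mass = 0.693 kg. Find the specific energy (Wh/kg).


Specific energy = 102.91 Wh / 0.693 kg = 148.5 Wh/kg

148.5 Wh/kg


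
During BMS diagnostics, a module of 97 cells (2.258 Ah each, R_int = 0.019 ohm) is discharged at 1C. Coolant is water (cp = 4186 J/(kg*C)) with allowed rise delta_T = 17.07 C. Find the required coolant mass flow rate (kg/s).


Step 1: I = 1 * 2.258 = 2.258 A
Step 2: Q_cell = I^2 * R = 2.258^2 * 0.019 = 0.096873 W
Step 3: Q_total = 97 * 0.096873 = 9.3967 W
Step 4: m_dot = Q_total / (cp * dT) = 9.3967 / (4186 * 17.07) = 1.315e-04 kg/s

1.315e-04 kg/s


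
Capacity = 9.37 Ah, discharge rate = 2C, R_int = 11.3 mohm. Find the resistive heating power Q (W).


Convert: R = 11.3 mohm = 0.0113 ohm
Step 1: I = C_rate * capacity = 2 * 9.37 = 18.74 A
Step 2: Q = I^2 * R = 18.74^2 * 0.0113 = 351.19 * 0.0113 = 3.968 W

3.968 W


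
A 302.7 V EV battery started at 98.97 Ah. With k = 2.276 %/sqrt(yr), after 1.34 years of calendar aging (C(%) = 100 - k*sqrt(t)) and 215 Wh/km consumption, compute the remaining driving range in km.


Step 1: capacity retention = 100 - 2.276 * sqrt(1.34) = 100 - 2.276 * 1.1576 = 97.365%
Step 2: C_now = 98.97 * 97.365/100 = 96.362 Ah
Step 3: E_pack = V * C_now = 302.7 * 96.362 = 29169 Wh
Step 4: range = E_pack / consumption = 29169 / 215 = 135.7 km

135.7 km


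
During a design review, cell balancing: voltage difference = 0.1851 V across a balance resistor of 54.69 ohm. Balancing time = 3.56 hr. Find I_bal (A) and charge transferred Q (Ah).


First, Ohm's law: I_bal = 0.1851 V / 54.69 ohm = 0.0033845 A
Then Q = I * t = 0.0033845 A * 3.56 hr = 0.01205 Ah

I=0.0033845 A, Q=0.01205 Ah


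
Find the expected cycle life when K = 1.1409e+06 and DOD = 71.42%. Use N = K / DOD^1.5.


DOD^1.5 = 603.57
N = K / DOD^1.5 = 1.1409e+06 / 603.57 = 1890

1890 cycles


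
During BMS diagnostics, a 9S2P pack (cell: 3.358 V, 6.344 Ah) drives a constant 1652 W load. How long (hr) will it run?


Step 1: E_pack = Ns * V_cell * Np * C_cell = 9 * 3.358 * 2 * 6.344 = 383.46 Wh
Step 2: t = E_pack / P = 383.46 / 1652 = 0.2321 hr

0.2321 hr


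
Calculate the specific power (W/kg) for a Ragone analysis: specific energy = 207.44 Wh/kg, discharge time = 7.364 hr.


Specific power = 207.44 Wh/kg / 7.364 hr = 28.17 W/kg

28.17 W/kg


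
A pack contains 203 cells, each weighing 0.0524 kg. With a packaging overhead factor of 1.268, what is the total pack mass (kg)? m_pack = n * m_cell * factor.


Cell mass sum = 203 * 0.0524 = 10.637 kg
With overhead 1.268: m_pack = 10.637 * 1.268 = 13.49 kg

13.49 kg


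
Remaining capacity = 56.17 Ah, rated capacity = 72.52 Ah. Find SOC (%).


SOC% = 56.17 / 72.52 * 100 = 77.45%

77.45%


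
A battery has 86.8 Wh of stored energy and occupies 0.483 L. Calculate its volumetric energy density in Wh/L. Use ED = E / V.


Volumetric ED = 86.8 Wh / 0.483 L = 179.7 Wh/L

179.7 Wh/L


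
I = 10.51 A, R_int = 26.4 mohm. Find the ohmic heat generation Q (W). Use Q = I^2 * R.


Convert: R = 26.4 mohm = 0.0264 ohm
Q = I^2 * R = 10.51^2 * 0.0264 = 2.916 W

2.916 W


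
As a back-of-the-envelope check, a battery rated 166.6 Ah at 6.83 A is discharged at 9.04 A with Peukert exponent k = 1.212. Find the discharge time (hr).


t_rated = C / I_rated = 166.6 / 6.83 = 24.392 hr
(I_rated/I)^k = (0.75553)^1.212 = 0.71194
t = t_rated * (I_rated/I)^k = 24.392 * 0.71194 = 17.37 hr

17.37 hr


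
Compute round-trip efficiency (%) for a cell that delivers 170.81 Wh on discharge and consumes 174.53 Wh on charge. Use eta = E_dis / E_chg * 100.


Round-trip efficiency = 170.81/174.53 * 100% = 97.87%

97.87%


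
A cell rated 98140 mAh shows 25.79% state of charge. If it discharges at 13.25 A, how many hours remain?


Convert: C_total = 98140 mAh = 98.14 Ah
Step 1: remaining = SOC/100 * C_total = 25.79/100 * 98.14 = 25.31 Ah
Step 2: t = remaining / I = 25.31 / 13.25 = 1.910 hr

1.910 hr


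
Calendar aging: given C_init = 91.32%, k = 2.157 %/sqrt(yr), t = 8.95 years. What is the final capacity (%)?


sqrt(t) = sqrt(8.95) = 2.9917
C_final = 91.32 - 2.157 * 2.9917 = 84.87%

84.87%


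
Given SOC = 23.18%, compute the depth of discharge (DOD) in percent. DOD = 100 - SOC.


DOD = 100 - SOC = 100 - 23.18 = 76.82%

76.82%


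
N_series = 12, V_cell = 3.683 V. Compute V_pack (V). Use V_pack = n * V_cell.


V_pack = n * V_cell = 12 * 3.683 = 44.196 V

44.196 V


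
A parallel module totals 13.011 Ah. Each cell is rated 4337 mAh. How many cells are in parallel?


Convert: C_cell = 4337 mAh = 4.337 Ah
n = C_total / C_cell = 13.011 / 4.337 = 3

3


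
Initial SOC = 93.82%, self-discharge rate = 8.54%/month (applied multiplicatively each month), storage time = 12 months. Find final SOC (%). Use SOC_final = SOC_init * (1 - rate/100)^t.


Monthly retention factor = 1 - 8.54/100 = 0.9146
Over 12 months: factor^12 = 0.34259
SOC_final = 93.82 * 0.34259 = 32.14%

32.14%


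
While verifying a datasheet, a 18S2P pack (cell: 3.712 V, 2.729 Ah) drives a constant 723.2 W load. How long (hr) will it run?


Step 1: E_pack = Ns * V_cell * Np * C_cell = 18 * 3.712 * 2 * 2.729 = 364.68 Wh
Step 2: t = E_pack / P = 364.68 / 723.2 = 0.5043 hr

0.5043 hr


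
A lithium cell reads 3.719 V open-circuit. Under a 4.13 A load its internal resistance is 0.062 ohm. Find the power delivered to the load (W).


Step 1: V_terminal = OCV - I*R = 3.719 - 4.13 * 0.062 = 3.4629 V
Step 2: P_out = V_terminal * I = 3.4629 * 4.13 = 14.30 W

14.30 W


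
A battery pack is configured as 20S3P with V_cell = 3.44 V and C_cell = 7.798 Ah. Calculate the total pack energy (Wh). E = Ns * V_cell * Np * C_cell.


V_pack = 20 * 3.44 = 68.8 V
C_pack = 3 * 7.798 = 23.394 Ah
E = V_pack * C_pack = 68.8 * 23.394 = 1610 Wh

1610 Wh


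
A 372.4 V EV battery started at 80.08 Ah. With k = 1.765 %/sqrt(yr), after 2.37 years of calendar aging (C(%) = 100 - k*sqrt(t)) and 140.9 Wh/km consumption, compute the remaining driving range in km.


Step 1: capacity retention = 100 - 1.765 * sqrt(2.37) = 100 - 1.765 * 1.5395 = 97.283%
Step 2: C_now = 80.08 * 97.283/100 = 77.904 Ah
Step 3: E_pack = V * C_now = 372.4 * 77.904 = 29011 Wh
Step 4: range = E_pack / consumption = 29011 / 140.9 = 205.9 km

205.9 km


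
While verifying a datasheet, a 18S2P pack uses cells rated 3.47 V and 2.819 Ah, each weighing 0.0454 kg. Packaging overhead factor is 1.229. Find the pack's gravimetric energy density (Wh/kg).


Step 1: V_pack = 18 * 3.47 = 62.46 V
Step 2: C_pack = 2 * 2.819 = 5.638 Ah
Step 3: E_pack = V_pack * C_pack = 62.46 * 5.638 = 352.15 Wh
Step 4: m_pack = 18 * 2 * 0.0454 * 1.229 = 2.0087 kg
Step 5: ED = E_pack / m_pack = 352.15 / 2.0087 = 175.3 Wh/kg

175.3 Wh/kg


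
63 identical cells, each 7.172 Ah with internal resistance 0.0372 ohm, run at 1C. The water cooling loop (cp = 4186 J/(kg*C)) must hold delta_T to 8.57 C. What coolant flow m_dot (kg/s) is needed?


Step 1: I = 1 * 7.172 = 7.172 A
Step 2: Q_cell = I^2 * R = 7.172^2 * 0.0372 = 1.9135 W
Step 3: Q_total = 63 * 1.9135 = 120.55 W
Step 4: m_dot = Q_total / (cp * dT) = 120.55 / (4186 * 8.57) = 0.003360 kg/s

0.003360 kg/s


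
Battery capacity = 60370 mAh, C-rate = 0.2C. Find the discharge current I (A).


Convert: capacity = 60370 mAh = 60.37 Ah
I = C_rate * capacity = 0.2 * 60.37 = 12.074 A

12.074 A


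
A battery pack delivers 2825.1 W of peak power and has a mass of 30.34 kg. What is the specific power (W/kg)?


SP = P / m = 2825.1 / 30.34 = 93.11 W/kg

93.11 W/kg


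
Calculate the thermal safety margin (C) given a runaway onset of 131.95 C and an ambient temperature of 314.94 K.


Convert: T_ambient = 314.94 K = 41.79 C
margin = 131.95 - 41.79 = 90.16 C

90.16 C


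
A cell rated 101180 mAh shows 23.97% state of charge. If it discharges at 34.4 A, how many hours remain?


Convert: C_total = 101180 mAh = 101.18 Ah
Step 1: remaining = SOC/100 * C_total = 23.97/100 * 101.18 = 24.253 Ah
Step 2: t = remaining / I = 24.253 / 34.4 = 0.7050 hr

0.7050 hr


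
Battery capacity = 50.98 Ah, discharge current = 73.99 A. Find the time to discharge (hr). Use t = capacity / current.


Runtime = 50.98 Ah / 73.99 A = 0.6890 hr

0.6890 hr


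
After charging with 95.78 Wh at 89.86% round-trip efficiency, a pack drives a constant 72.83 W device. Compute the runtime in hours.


Step 1: E_discharge = eta/100 * E_charge = 89.86/100 * 95.78 = 86.068 Wh
Step 2: t = E_discharge / P = 86.068 / 72.83 = 1.182 hr

1.182 hr


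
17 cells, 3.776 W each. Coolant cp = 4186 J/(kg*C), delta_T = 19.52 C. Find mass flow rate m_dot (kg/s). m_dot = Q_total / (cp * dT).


Q_total = 17 * 3.776 = 64.192 W
m_dot = Q_total / (cp * dT) = 64.192 / (4186 * 19.52) = 7.856e-04 kg/s

7.856e-04 kg/s


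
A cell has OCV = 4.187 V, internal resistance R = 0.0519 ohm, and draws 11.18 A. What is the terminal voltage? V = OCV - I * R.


IR drop = 11.18 * 0.0519 = 0.58024 V
V = 4.187 - 0.58024 = 3.607 V

3.607 V


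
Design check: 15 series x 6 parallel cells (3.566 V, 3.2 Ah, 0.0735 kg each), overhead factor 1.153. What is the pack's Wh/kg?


Step 1: V_pack = 15 * 3.566 = 53.49 V
Step 2: C_pack = 6 * 3.2 = 19.2 Ah
Step 3: E_pack = V_pack * C_pack = 53.49 * 19.2 = 1027 Wh
Step 4: m_pack = 15 * 6 * 0.0735 * 1.153 = 7.6271 kg
Step 5: ED = E_pack / m_pack = 1027 / 7.6271 = 134.7 Wh/kg

134.7 Wh/kg


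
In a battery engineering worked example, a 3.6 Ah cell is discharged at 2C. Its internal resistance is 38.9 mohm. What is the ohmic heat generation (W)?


Convert: R = 38.9 mohm = 0.0389 ohm
Step 1: I = C_rate * capacity = 2 * 3.6 = 7.2 A
Step 2: Q = I^2 * R = 7.2^2 * 0.0389 = 51.84 * 0.0389 = 2.017 W

2.017 W


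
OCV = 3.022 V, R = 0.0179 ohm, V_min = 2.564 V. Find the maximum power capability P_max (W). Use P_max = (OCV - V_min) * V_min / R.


dV = OCV - V_min = 0.458 V (so I_max = dV / R)
P_max = dV * V_min / R = 0.458 * 2.564 / 0.0179 = 65.60 W

65.60 W


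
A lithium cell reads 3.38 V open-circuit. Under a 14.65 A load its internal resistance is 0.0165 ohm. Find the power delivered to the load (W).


Step 1: V_terminal = OCV - I*R = 3.38 - 14.65 * 0.0165 = 3.1383 V
Step 2: P_out = V_terminal * I = 3.1383 * 14.65 = 45.98 W

45.98 W


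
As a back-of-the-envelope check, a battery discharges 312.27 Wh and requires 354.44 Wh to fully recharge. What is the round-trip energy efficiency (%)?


Round-trip efficiency = 312.27/354.44 * 100% = 88.10%

88.10%


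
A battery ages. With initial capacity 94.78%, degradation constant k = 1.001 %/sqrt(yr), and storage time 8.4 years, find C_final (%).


Step 1: sqrt(8.4 yr) = 2.8983
Step 2: drop = 1.001 * 2.8983 = 2.9012
Step 3: C_final = 94.78 - 2.9012 = 91.88%

91.88%


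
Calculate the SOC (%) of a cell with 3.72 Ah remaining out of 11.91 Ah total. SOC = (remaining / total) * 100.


SOC% = 3.72 / 11.91 * 100 = 31.23%

31.23%


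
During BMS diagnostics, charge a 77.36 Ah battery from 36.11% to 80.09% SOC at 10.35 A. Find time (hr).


Step 1: dSOC = 80.09% - 36.11% = 43.98%
Step 2: delta_Ah = 77.36 * 43.98 / 100 = 34.023 Ah
Step 3: t = 34.023 / 10.35 = 3.287 hr

3.287 hr


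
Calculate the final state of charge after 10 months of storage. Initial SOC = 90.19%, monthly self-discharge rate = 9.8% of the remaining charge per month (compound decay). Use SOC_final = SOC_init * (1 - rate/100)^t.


Monthly retention factor = 1 - 9.8/100 = 0.902
Over 10 months: factor^10 = 0.3565
SOC_final = 90.19 * 0.3565 = 32.15%

32.15%


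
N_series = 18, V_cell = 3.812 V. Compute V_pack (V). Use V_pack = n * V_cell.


With 18 cells in series at 3.812 V each, V_pack = 68.616 V

68.616 V


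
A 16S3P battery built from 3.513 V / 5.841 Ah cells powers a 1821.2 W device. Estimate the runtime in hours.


Step 1: E_pack = Ns * V_cell * Np * C_cell = 16 * 3.513 * 3 * 5.841 = 984.93 Wh
Step 2: t = E_pack / P = 984.93 / 1821.2 = 0.5408 hr

0.5408 hr


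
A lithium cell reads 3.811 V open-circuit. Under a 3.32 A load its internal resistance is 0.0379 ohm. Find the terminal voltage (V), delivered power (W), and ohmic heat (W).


Step 1: V_terminal = OCV - I*R = 3.811 - 3.32 * 0.0379 = 3.6852 V
Step 2: P_out = V_terminal * I = 3.6852 * 3.32 = 12.23 W
Step 3: Q = I^2 * R = 3.32^2 * 0.0379 = 0.4177 W

V=3.6852 V, P=12.23 W, Q=0.4177 W


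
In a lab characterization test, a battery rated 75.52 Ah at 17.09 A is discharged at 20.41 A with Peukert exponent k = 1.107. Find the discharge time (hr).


t_rated = C / I_rated = 75.52 / 17.09 = 4.419 hr
(I_rated/I)^k = (0.83733)^1.107 = 0.82157
t = t_rated * (I_rated/I)^k = 4.419 * 0.82157 = 3.631 hr

3.631 hr


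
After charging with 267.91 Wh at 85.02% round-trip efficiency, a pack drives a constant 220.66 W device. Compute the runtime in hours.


Step 1: E_discharge = eta/100 * E_charge = 85.02/100 * 267.91 = 227.78 Wh
Step 2: t = E_discharge / P = 227.78 / 220.66 = 1.032 hr

1.032 hr


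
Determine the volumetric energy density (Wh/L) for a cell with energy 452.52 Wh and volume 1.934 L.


Volumetric ED = 452.52 Wh / 1.934 L = 234.0 Wh/L

234.0 Wh/L


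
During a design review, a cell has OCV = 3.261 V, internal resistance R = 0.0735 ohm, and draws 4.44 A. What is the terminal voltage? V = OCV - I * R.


IR drop = 4.44 * 0.0735 = 0.32634 V
V = 3.261 - 0.32634 = 2.935 V

2.935 V


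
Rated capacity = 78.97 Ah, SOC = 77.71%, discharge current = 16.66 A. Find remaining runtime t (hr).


Step 1: remaining = SOC/100 * C_total = 77.71/100 * 78.97 = 61.368 Ah
Step 2: t = remaining / I = 61.368 / 16.66 = 3.684 hr

3.684 hr


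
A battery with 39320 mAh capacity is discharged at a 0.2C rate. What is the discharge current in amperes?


Convert: capacity = 39320 mAh = 39.32 Ah
I = C_rate * capacity = 0.2 * 39.32 = 7.864 A

7.864 A


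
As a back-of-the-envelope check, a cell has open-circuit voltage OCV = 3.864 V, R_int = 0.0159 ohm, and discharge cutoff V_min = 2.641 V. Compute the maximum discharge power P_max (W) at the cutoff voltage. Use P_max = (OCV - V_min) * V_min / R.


dV = OCV - V_min = 1.223 V (so I_max = dV / R)
P_max = dV * V_min / R = 1.223 * 2.641 / 0.0159 = 203.1 W

203.1 W


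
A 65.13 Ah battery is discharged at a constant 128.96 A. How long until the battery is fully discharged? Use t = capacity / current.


t = capacity / current = 65.13 / 128.96 = 0.5050 hr

0.5050 hr


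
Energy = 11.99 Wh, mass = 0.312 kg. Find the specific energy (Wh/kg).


Specific energy = 11.99 Wh / 0.312 kg = 38.43 Wh/kg

38.43 Wh/kg


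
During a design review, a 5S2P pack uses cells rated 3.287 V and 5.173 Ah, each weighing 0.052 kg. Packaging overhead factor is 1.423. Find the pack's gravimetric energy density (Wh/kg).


Step 1: V_pack = 5 * 3.287 = 16.435 V
Step 2: C_pack = 2 * 5.173 = 10.346 Ah
Step 3: E_pack = V_pack * C_pack = 16.435 * 10.346 = 170.04 Wh
Step 4: m_pack = 5 * 2 * 0.052 * 1.423 = 0.73996 kg
Step 5: ED = E_pack / m_pack = 170.04 / 0.73996 = 229.8 Wh/kg

229.8 Wh/kg


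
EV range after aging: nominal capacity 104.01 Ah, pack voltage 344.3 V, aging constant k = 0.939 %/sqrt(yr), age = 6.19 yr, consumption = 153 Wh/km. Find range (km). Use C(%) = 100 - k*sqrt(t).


Step 1: capacity retention = 100 - 0.939 * sqrt(6.19) = 100 - 0.939 * 2.488 = 97.664%
Step 2: C_now = 104.01 * 97.664/100 = 101.58 Ah
Step 3: E_pack = V * C_now = 344.3 * 101.58 = 34974 Wh
Step 4: range = E_pack / consumption = 34974 / 153 = 228.6 km

228.6 km


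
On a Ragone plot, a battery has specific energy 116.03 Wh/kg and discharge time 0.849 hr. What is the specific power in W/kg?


P_specific = E / t = 116.03 / 0.849 = 136.7 W/kg

136.7 W/kg


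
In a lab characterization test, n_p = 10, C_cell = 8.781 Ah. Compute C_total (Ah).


Parallel capacities add: 10 * 8.781 Ah = 87.81 Ah

87.81 Ah


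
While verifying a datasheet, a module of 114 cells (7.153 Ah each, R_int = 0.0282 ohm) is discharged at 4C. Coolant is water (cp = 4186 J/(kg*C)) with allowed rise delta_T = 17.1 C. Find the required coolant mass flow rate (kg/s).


Step 1: I = 4 * 7.153 = 28.612 A
Step 2: Q_cell = I^2 * R = 28.612^2 * 0.0282 = 23.086 W
Step 3: Q_total = 114 * 23.086 = 2631.8 W
Step 4: m_dot = Q_total / (cp * dT) = 2631.8 / (4186 * 17.1) = 0.03677 kg/s

0.03677 kg/s


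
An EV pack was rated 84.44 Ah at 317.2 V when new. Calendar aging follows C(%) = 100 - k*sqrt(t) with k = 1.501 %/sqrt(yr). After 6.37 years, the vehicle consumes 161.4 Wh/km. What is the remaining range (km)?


Step 1: capacity retention = 100 - 1.501 * sqrt(6.37) = 100 - 1.501 * 2.5239 = 96.212%
Step 2: C_now = 84.44 * 96.212/100 = 81.241 Ah
Step 3: E_pack = V * C_now = 317.2 * 81.241 = 25770 Wh
Step 4: range = E_pack / consumption = 25770 / 161.4 = 159.7 km

159.7 km


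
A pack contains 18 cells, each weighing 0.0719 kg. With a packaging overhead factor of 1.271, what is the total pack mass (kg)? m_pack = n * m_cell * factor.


Cell mass sum = 18 * 0.0719 = 1.2942 kg
With overhead 1.271: m_pack = 1.2942 * 1.271 = 1.645 kg

1.645 kg


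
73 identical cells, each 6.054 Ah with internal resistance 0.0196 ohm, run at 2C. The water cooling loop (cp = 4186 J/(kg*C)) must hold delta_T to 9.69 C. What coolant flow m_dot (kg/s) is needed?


Step 1: I = 2 * 6.054 = 12.108 A
Step 2: Q_cell = I^2 * R = 12.108^2 * 0.0196 = 2.8734 W
Step 3: Q_total = 73 * 2.8734 = 209.76 W
Step 4: m_dot = Q_total / (cp * dT) = 209.76 / (4186 * 9.69) = 0.005171 kg/s

0.005171 kg/s


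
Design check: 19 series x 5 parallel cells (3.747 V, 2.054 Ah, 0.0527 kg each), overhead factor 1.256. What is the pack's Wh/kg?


Step 1: V_pack = 19 * 3.747 = 71.193 V
Step 2: C_pack = 5 * 2.054 = 10.27 Ah
Step 3: E_pack = V_pack * C_pack = 71.193 * 10.27 = 731.15 Wh
Step 4: m_pack = 19 * 5 * 0.0527 * 1.256 = 6.2882 kg
Step 5: ED = E_pack / m_pack = 731.15 / 6.2882 = 116.3 Wh/kg

116.3 Wh/kg


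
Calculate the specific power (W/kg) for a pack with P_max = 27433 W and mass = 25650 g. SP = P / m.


Convert: m = 25650 g = 25.65 kg
Specific power = 27433 W / 25.65 kg = 1070 W/kg

1070 W/kg


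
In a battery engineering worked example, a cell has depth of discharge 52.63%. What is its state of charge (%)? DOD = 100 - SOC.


SOC = 100 - DOD = 100 - 52.63 = 47.37%

47.37%


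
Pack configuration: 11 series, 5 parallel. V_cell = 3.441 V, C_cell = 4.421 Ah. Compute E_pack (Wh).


V_pack = 11 * 3.441 = 37.851 V
C_pack = 5 * 4.421 = 22.105 Ah
E = V_pack * C_pack = 37.851 * 22.105 = 836.7 Wh

836.7 Wh


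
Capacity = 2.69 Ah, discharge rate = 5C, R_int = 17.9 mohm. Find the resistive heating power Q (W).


Convert: R = 17.9 mohm = 0.0179 ohm
Step 1: I = C_rate * capacity = 5 * 2.69 = 13.45 A
Step 2: Q = I^2 * R = 13.45^2 * 0.0179 = 180.9 * 0.0179 = 3.238 W

3.238 W


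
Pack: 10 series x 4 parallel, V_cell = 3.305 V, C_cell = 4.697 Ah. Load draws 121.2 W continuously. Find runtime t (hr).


Step 1: E_pack = Ns * V_cell * Np * C_cell = 10 * 3.305 * 4 * 4.697 = 620.94 Wh
Step 2: t = E_pack / P = 620.94 / 121.2 = 5.123 hr

5.123 hr


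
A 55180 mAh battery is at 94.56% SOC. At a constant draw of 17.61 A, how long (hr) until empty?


Convert: C_total = 55180 mAh = 55.18 Ah
Step 1: remaining = SOC/100 * C_total = 94.56/100 * 55.18 = 52.178 Ah
Step 2: t = remaining / I = 52.178 / 17.61 = 2.963 hr

2.963 hr


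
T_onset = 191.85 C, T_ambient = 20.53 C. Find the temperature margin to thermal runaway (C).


margin = T_onset - T_ambient = 191.85 - 20.53 = 171.32 C

171.32 C


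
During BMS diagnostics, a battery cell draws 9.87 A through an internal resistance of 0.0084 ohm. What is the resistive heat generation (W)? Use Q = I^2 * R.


Q = I^2 * R = 9.87^2 * 0.0084 = 0.8183 W

0.8183 W


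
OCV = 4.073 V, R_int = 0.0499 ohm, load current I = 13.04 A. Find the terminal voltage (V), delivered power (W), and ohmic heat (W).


Step 1: V_terminal = OCV - I*R = 4.073 - 13.04 * 0.0499 = 3.4223 V
Step 2: P_out = V_terminal * I = 3.4223 * 13.04 = 44.63 W
Step 3: Q = I^2 * R = 13.04^2 * 0.0499 = 8.485 W

V=3.4223 V, P=44.63 W, Q=8.485 W


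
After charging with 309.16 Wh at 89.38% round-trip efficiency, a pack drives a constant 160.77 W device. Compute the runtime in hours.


Step 1: E_discharge = eta/100 * E_charge = 89.38/100 * 309.16 = 276.33 Wh
Step 2: t = E_discharge / P = 276.33 / 160.77 = 1.719 hr

1.719 hr


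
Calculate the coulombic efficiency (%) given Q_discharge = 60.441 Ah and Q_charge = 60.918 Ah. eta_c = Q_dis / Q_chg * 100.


Coulombic efficiency = 60.441/60.918 * 100% = 99.22%

99.22%


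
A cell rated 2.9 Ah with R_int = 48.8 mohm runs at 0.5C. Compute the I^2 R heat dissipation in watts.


Convert: R = 48.8 mohm = 0.0488 ohm
Step 1: I = C_rate * capacity = 0.5 * 2.9 = 1.45 A
Step 2: Q = I^2 * R = 1.45^2 * 0.0488 = 2.1025 * 0.0488 = 0.1026 W

0.1026 W


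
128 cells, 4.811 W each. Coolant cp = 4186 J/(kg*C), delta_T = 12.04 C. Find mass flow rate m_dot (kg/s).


Q_total = 128 * 4.811 = 615.81 W
m_dot = Q_total / (cp * dT) = 615.81 / (4186 * 12.04) = 0.01222 kg/s

0.01222 kg/s


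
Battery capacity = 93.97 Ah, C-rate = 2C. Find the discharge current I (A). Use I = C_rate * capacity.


I = C_rate * capacity = 2 * 93.97 = 187.94 A

187.94 A


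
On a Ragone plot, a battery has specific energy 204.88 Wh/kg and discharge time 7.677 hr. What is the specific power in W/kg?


P_specific = E / t = 204.88 / 7.677 = 26.69 W/kg

26.69 W/kg


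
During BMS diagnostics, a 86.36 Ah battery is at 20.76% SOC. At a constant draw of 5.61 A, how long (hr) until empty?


Step 1: remaining = SOC/100 * C_total = 20.76/100 * 86.36 = 17.928 Ah
Step 2: t = remaining / I = 17.928 / 5.61 = 3.196 hr

3.196 hr


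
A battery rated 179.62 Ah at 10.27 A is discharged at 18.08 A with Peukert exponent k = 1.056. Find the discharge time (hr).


Step 1: t_rated = C / I_rated = 179.62 / 10.27 = 17.49 hr
Step 2: ratio = 10.27 / 18.08 = 0.56803
Step 3: ratio^k = 0.56803^1.056 = 0.55032
Step 4: t = t_rated * ratio^k = 17.49 * 0.55032 = 9.625 hr

9.625 hr


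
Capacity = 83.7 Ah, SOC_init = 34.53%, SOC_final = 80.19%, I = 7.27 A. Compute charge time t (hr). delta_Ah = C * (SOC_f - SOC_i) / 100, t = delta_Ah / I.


delta_Ah = 83.7 * (80.19 - 34.53) / 100 = 38.217 Ah
t = delta_Ah / I = 38.217 / 7.27 = 5.257 hr

5.257 hr


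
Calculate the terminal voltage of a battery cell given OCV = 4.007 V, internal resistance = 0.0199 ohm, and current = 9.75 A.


V = OCV - I*R = 4.007 - 9.75 * 0.0199 = 3.813 V

3.813 V


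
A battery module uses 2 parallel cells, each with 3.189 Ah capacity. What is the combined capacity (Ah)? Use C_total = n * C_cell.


C_total = 2 * 3.189 = 6.378 Ah

6.378 Ah


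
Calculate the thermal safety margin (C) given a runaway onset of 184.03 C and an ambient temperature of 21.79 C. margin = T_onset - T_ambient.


margin = T_onset - T_ambient = 184.03 - 21.79 = 162.24 C

162.24 C


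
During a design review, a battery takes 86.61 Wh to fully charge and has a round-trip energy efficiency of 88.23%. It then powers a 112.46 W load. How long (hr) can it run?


Step 1: E_discharge = eta/100 * E_charge = 88.23/100 * 86.61 = 76.416 Wh
Step 2: t = E_discharge / P = 76.416 / 112.46 = 0.6795 hr

0.6795 hr


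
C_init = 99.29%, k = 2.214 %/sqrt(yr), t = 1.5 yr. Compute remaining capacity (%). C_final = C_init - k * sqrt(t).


Step 1: sqrt(1.5 yr) = 1.2247
Step 2: drop = 2.214 * 1.2247 = 2.7115
Step 3: C_final = 99.29 - 2.7115 = 96.58%

96.58%


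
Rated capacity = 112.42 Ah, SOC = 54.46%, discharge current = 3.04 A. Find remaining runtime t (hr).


Step 1: remaining = SOC/100 * C_total = 54.46/100 * 112.42 = 61.224 Ah
Step 2: t = remaining / I = 61.224 / 3.04 = 20.14 hr

20.14 hr


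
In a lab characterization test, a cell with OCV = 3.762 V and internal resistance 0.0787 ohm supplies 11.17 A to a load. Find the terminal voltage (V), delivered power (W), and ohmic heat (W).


Step 1: V_terminal = OCV - I*R = 3.762 - 11.17 * 0.0787 = 2.8829 V
Step 2: P_out = V_terminal * I = 2.8829 * 11.17 = 32.20 W
Step 3: Q = I^2 * R = 11.17^2 * 0.0787 = 9.819 W

V=2.8829 V, P=32.20 W, Q=9.819 W


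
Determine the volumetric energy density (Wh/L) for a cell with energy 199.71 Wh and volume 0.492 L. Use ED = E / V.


ED = E / V = 199.71 / 0.492 = 405.9 Wh/L

405.9 Wh/L


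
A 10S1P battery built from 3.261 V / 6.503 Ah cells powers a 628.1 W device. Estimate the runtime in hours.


Step 1: E_pack = Ns * V_cell * Np * C_cell = 10 * 3.261 * 1 * 6.503 = 212.06 Wh
Step 2: t = E_pack / P = 212.06 / 628.1 = 0.3376 hr

0.3376 hr


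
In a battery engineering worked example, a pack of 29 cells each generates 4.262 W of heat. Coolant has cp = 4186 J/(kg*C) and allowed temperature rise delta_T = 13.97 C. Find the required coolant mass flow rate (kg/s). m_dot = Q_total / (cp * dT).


Step 1: Total heat Q = 29 * 4.262 W = 123.6 W
Step 2: denom = cp * dT = 4186 * 13.97 = 58478
Step 3: m_dot = 123.6 / 58478 = 0.002114 kg/s

0.002114 kg/s


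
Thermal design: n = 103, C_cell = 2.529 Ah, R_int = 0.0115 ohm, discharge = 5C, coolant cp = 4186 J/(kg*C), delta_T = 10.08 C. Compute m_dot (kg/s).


Step 1: I = 5 * 2.529 = 12.645 A
Step 2: Q_cell = I^2 * R = 12.645^2 * 0.0115 = 1.8388 W
Step 3: Q_total = 103 * 1.8388 = 189.4 W
Step 4: m_dot = Q_total / (cp * dT) = 189.4 / (4186 * 10.08) = 0.004489 kg/s

0.004489 kg/s


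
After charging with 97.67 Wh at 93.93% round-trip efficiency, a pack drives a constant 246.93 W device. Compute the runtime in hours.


Step 1: E_discharge = eta/100 * E_charge = 93.93/100 * 97.67 = 91.741 Wh
Step 2: t = E_discharge / P = 91.741 / 246.93 = 0.3715 hr

0.3715 hr


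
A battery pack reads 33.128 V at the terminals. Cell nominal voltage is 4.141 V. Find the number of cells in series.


Rearranging: n = V_pack / V_cell = 33.128 / 4.141 = 8 cells

8


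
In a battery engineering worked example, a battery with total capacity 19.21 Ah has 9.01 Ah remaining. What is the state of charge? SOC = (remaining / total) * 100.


SOC = (remaining / total) * 100 = (9.01 / 19.21) * 100 = 46.90%

46.90%


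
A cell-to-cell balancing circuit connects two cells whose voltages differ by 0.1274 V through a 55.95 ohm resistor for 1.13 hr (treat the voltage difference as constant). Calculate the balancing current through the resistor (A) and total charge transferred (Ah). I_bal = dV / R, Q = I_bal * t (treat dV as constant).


First, Ohm's law: I_bal = 0.1274 V / 55.95 ohm = 0.002277 A
Then Q = I * t = 0.002277 A * 1.13 hr = 0.002573 Ah

I=0.002277 A, Q=0.002573 Ah


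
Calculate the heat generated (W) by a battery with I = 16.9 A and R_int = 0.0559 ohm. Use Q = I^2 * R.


I^2 = 285.61
Q = 285.61 * 0.0559 = 15.97 W

15.97 W


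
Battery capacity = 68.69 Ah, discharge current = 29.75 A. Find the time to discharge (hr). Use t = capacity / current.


Runtime = 68.69 Ah / 29.75 A = 2.309 hr

2.309 hr


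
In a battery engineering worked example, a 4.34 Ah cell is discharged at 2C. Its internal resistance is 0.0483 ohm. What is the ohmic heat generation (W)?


Step 1: I = C_rate * capacity = 2 * 4.34 = 8.68 A
Step 2: Q = I^2 * R = 8.68^2 * 0.0483 = 75.342 * 0.0483 = 3.639 W

3.639 W


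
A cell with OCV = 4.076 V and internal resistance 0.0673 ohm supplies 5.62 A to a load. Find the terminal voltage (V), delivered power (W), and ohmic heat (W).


Step 1: V_terminal = OCV - I*R = 4.076 - 5.62 * 0.0673 = 3.6978 V
Step 2: P_out = V_terminal * I = 3.6978 * 5.62 = 20.78 W
Step 3: Q = I^2 * R = 5.62^2 * 0.0673 = 2.126 W

V=3.6978 V, P=20.78 W, Q=2.126 W


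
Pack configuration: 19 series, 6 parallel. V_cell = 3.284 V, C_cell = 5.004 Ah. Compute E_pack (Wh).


V_pack = 19 * 3.284 = 62.396 V
C_pack = 6 * 5.004 = 30.024 Ah
E = V_pack * C_pack = 62.396 * 30.024 = 1873 Wh

1873 Wh


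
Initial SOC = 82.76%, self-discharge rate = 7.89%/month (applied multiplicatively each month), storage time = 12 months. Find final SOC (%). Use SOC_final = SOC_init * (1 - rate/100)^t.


Monthly retention factor = 1 - 7.89/100 = 0.9211
Over 12 months: factor^12 = 0.37298
SOC_final = 82.76 * 0.37298 = 30.87%

30.87%


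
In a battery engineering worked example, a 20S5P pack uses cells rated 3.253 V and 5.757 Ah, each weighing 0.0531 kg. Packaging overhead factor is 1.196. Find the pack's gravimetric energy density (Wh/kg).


Step 1: V_pack = 20 * 3.253 = 65.06 V
Step 2: C_pack = 5 * 5.757 = 28.785 Ah
Step 3: E_pack = V_pack * C_pack = 65.06 * 28.785 = 1872.8 Wh
Step 4: m_pack = 20 * 5 * 0.0531 * 1.196 = 6.3508 kg
Step 5: ED = E_pack / m_pack = 1872.8 / 6.3508 = 294.9 Wh/kg

294.9 Wh/kg


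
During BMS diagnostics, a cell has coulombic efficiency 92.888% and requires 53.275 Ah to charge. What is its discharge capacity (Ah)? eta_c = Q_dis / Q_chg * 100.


Q_dis = eta/100 * Q_chg = 92.888/100 * 53.275 = 49.49 Ah

49.49 Ah


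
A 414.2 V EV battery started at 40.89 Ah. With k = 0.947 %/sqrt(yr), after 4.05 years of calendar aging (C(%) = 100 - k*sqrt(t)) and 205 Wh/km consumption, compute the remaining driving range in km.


Step 1: capacity retention = 100 - 0.947 * sqrt(4.05) = 100 - 0.947 * 2.0125 = 98.094%
Step 2: C_now = 40.89 * 98.094/100 = 40.111 Ah
Step 3: E_pack = V * C_now = 414.2 * 40.111 = 16614 Wh
Step 4: range = E_pack / consumption = 16614 / 205 = 81.04 km

81.04 km


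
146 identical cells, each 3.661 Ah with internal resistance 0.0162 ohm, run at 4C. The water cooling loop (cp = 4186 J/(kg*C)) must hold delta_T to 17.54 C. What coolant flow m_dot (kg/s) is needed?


Step 1: I = 4 * 3.661 = 14.644 A
Step 2: Q_cell = I^2 * R = 14.644^2 * 0.0162 = 3.474 W
Step 3: Q_total = 146 * 3.474 = 507.2 W
Step 4: m_dot = Q_total / (cp * dT) = 507.2 / (4186 * 17.54) = 0.006908 kg/s

0.006908 kg/s


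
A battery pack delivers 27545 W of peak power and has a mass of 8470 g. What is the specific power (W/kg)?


Convert: m = 8470 g = 8.47 kg
Specific power = 27545 W / 8.47 kg = 3252 W/kg

3252 W/kg


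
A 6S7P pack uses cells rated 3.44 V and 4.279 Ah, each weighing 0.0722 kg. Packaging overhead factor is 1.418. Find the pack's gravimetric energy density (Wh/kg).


Step 1: V_pack = 6 * 3.44 = 20.64 V
Step 2: C_pack = 7 * 4.279 = 29.953 Ah
Step 3: E_pack = V_pack * C_pack = 20.64 * 29.953 = 618.23 Wh
Step 4: m_pack = 6 * 7 * 0.0722 * 1.418 = 4.2999 kg
Step 5: ED = E_pack / m_pack = 618.23 / 4.2999 = 143.8 Wh/kg

143.8 Wh/kg


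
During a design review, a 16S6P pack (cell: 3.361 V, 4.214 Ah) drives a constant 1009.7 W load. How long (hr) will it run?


Step 1: E_pack = Ns * V_cell * Np * C_cell = 16 * 3.361 * 6 * 4.214 = 1359.7 Wh
Step 2: t = E_pack / P = 1359.7 / 1009.7 = 1.347 hr

1.347 hr


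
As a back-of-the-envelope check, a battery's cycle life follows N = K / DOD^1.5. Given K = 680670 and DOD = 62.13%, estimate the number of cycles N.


Step 1: DOD^1.5 = 62.13^1.5 = 489.72
Step 2: N = 680670 / 489.72 = 1390 cycles

1390 cycles


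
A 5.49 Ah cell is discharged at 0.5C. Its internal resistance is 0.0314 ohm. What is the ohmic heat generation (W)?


Step 1: I = C_rate * capacity = 0.5 * 5.49 = 2.745 A
Step 2: Q = I^2 * R = 2.745^2 * 0.0314 = 7.535 * 0.0314 = 0.2366 W

0.2366 W


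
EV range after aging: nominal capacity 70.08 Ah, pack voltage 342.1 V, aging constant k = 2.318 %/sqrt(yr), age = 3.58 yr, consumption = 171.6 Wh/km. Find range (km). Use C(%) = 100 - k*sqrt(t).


Step 1: capacity retention = 100 - 2.318 * sqrt(3.58) = 100 - 2.318 * 1.8921 = 95.614%
Step 2: C_now = 70.08 * 95.614/100 = 67.006 Ah
Step 3: E_pack = V * C_now = 342.1 * 67.006 = 22923 Wh
Step 4: range = E_pack / consumption = 22923 / 171.6 = 133.6 km

133.6 km


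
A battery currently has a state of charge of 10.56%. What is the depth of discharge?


DOD = 100 - SOC = 100 - 10.56 = 89.44%

89.44%


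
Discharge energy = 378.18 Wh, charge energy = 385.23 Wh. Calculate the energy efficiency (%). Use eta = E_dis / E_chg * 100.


eta_e = E_dis / E_chg * 100 = 378.18 / 385.23 * 100 = 98.17%

98.17%


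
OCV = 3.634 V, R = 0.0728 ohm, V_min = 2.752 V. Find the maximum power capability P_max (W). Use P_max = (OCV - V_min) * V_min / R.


dV = OCV - V_min = 0.882 V (so I_max = dV / R)
P_max = dV * V_min / R = 0.882 * 2.752 / 0.0728 = 33.34 W

33.34 W


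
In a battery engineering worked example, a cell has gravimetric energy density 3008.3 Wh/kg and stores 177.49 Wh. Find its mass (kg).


m = E / ED = 177.49 / 3008.3 = 0.05900 kg

0.05900 kg


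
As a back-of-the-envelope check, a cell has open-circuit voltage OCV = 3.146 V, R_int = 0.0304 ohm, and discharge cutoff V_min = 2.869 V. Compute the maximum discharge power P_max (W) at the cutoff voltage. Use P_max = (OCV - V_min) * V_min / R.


P_max = (OCV - V_min) * V_min / R = (3.146 - 2.869) * 2.869 / 0.0304 = 0.277 * 2.869 / 0.0304 = 26.14 W

26.14 W


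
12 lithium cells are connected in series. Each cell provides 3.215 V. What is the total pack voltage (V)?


Series voltages add: 12 * 3.215 V = 38.58 V

38.58 V


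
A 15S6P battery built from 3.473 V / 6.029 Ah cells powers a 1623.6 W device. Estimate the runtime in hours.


Step 1: E_pack = Ns * V_cell * Np * C_cell = 15 * 3.473 * 6 * 6.029 = 1884.5 Wh
Step 2: t = E_pack / P = 1884.5 / 1623.6 = 1.161 hr

1.161 hr
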